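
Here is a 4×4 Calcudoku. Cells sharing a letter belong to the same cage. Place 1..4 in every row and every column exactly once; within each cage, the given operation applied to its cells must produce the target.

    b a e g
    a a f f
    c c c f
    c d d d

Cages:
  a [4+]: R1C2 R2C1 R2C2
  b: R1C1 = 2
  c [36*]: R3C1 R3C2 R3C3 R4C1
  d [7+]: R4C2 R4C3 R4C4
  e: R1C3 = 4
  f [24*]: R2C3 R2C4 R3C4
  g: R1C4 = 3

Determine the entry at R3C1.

4

Cage b is a single given cell, which forces R1C1 = 2.
Cage a has sum 4, which forces R1C2 = 1.
E is a freebie, which forces R1C3 = 4.
Cage g is given; hence R1C4 = 3.
Cage a needs sum 4, so R2C1 = 1.
The 3 cells of cage a must have sum 4, leaving R2C2 = 2.
Row 2 already has 2, so R2C3 = 3.
Row 2 already has 2; hence R2C4 = 4.
Column 1 now contains 1; hence R3C1 = 4.
Row 3 already has 4, leaving R3C2 = 3.
3 is placed in column 3; hence R3C3 = 1.
4 is placed in column 4, leaving R3C4 = 2.
Cage c has product 36, which forces R4C1 = 3.
2 is placed in column 2; hence R4C2 = 4.
Column 3 now contains 1, so R4C3 = 2.
Column 4 already has 2, which forces R4C4 = 1.
Completed grid: 2 1 4 3 / 1 2 3 4 / 4 3 1 2 / 3 4 2 1.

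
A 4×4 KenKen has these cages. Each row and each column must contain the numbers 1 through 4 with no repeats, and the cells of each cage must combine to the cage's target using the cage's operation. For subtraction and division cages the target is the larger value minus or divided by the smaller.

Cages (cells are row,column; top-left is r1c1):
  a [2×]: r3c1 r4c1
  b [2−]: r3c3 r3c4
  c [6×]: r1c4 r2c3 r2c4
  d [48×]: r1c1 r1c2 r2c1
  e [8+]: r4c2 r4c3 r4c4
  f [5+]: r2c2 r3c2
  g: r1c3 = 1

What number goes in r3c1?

The 3 cells of cage d must have product 48, so r1c1 = 3.
Cage d has product 48; hence r1c2 = 4.
G is a freebie, leaving r1c3 = 1.
Row 1 now contains 1, so r1c4 = 2.
Cage d needs product 48, which forces r2c1 = 4.
The 3 cells of cage c must have product 6, which forces r2c3 = 3.
Cage c needs product 6, leaving r2c4 = 1.
Column 3 already has 3, which forces r3c3 = 2.
Column 4 already has 1, so r3c4 = 4.
Column 3 already has 3, leaving r4c3 = 4.
Column 4 now contains 4; hence r4c4 = 3.
Row 2 now contains 3, so r2c2 = 2.
2 is placed in row 3, leaving r3c1 = 1.
2 is placed in row 3, so r3c2 = 3.
Cage a needs two cells with product 2; hence r4c1 = 2.
3 is placed in row 4, which forces r4c2 = 1.
Completed grid: 3 4 1 2 / 4 2 3 1 / 1 3 2 4 / 2 1 4 3.

1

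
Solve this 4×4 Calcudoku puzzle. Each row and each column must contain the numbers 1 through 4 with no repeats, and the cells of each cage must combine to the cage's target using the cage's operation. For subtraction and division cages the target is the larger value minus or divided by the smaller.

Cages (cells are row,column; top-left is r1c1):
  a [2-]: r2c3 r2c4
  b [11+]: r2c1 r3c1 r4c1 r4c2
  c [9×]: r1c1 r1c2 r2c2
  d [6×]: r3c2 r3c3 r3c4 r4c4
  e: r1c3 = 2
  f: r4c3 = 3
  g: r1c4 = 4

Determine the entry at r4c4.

1

Cage c needs product 9, leaving r1c1 = 3.
Cage c has product 9; hence r1c2 = 1.
E is a freebie, leaving r1c3 = 2.
Cage g is a single given cell, which forces r1c4 = 4.
Cage c needs product 9; hence r2c2 = 3.
Column 2 now contains 3, which forces r3c2 = 2.
2 is placed in row 3, so r3c4 = 3.
Column 2 already has 2, so r4c2 = 4.
F is a freebie, so r4c3 = 3.
Cage d needs product 6; hence r4c4 = 1.
Cage a needs two cells with difference 2, leaving r2c3 = 4.
1 is placed in column 4; hence r2c4 = 2.
Row 3 now contains 3, leaving r3c3 = 1.
Row 4 already has 1, leaving r4c1 = 2.
Row 2 now contains 4, so r2c1 = 1.
Row 3 now contains 1, so r3c1 = 4.
Filled in: 3 1 2 4 / 1 3 4 2 / 4 2 1 3 / 2 4 3 1.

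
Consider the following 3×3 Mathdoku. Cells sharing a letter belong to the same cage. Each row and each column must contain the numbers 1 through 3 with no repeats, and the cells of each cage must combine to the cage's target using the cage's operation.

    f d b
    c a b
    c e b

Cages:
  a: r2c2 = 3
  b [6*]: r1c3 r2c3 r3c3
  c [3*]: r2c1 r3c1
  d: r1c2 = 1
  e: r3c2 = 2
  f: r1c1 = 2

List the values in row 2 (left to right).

Cage f is given; hence r1c1 = 2.
Cage d is given, which forces r1c2 = 1.
1 is placed in row 1, so r1c3 = 3.
A is a freebie, so r2c2 = 3.
Cage e is given; hence r3c2 = 2.
Row 3 now contains 2; hence r3c3 = 1.
3 is placed in row 2, leaving r2c1 = 1.
Column 3 now contains 1, so r2c3 = 2.
1 is placed in row 3; hence r3c1 = 3.
Completed grid: 2 1 3 / 1 3 2 / 3 2 1.

1 3 2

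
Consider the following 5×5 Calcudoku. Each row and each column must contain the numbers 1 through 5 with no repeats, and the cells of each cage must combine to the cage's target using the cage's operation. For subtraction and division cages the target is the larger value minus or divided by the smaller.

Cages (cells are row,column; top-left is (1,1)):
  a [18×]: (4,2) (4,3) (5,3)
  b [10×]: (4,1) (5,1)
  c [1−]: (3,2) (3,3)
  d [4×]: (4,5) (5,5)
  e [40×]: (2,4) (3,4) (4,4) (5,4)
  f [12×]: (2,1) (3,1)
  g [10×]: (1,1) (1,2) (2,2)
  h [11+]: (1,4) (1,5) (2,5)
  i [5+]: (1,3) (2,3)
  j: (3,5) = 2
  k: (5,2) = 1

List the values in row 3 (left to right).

3 4 5 1 2

Cage j is given, so (3,5) = 2.
The 3 cells of cage a must have product 18, which forces (4,2) = 3.
The 3 cells of cage a must have product 18, leaving (4,3) = 2.
K is a freebie, so (5,2) = 1.
The 3 cells of cage a must have product 18; hence (5,3) = 3.
1 is placed in row 5, leaving (5,5) = 4.
Cage g has product 10; hence (1,1) = 1.
Row 1 already has 1, leaving (1,3) = 4.
Row 1 already has 1, so (1,5) = 5.
4 is placed in column 3, which forces (2,3) = 1.
Column 5 already has 5, which forces (2,5) = 3.
4 is placed in column 3; hence (3,3) = 5.
Row 4 now contains 2, so (4,1) = 5.
4 is placed in column 5, so (4,5) = 1.
Cage b needs two cells with product 10, leaving (5,1) = 2.
Row 5 now contains 2, so (5,4) = 5.
Row 1 now contains 5, leaving (1,2) = 2.
Row 1 now contains 5, so (1,4) = 3.
Row 2 now contains 3, which forces (2,1) = 4.
Cage g needs product 10; hence (2,2) = 5.
Cage e has product 40; hence (2,4) = 2.
Cage f's pair has product 12, so (3,1) = 3.
5 is placed in row 3; hence (3,2) = 4.
Cage e has product 40, which forces (3,4) = 1.
Row 4 already has 1, leaving (4,4) = 4.
The full grid is 1 2 4 3 5 / 4 5 1 2 3 / 3 4 5 1 2 / 5 3 2 4 1 / 2 1 3 5 4.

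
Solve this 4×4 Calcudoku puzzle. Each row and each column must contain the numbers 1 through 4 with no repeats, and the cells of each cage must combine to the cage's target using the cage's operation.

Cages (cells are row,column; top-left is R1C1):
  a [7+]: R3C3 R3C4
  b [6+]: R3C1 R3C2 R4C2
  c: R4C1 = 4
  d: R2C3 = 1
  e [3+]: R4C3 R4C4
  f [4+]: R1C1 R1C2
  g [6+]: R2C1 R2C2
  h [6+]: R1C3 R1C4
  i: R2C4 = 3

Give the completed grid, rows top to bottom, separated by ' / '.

3 1 4 2 / 2 4 1 3 / 1 2 3 4 / 4 3 2 1

D is a freebie, so R2C3 = 1.
I is a freebie, so R2C4 = 3.
3 is placed in column 4; hence R3C4 = 4.
C is a freebie, leaving R4C1 = 4.
Column 3 now contains 1, which forces R4C3 = 2.
Row 4 now contains 2, leaving R4C4 = 1.
Column 3 already has 2, which forces R1C3 = 4.
Column 4 already has 4, so R1C4 = 2.
Column 1 already has 4, which forces R2C1 = 2.
The two cells of cage g must have sum 6, so R2C2 = 4.
2 is placed in column 1, leaving R3C1 = 1.
1 is placed in row 3; hence R3C2 = 2.
Row 3 already has 4, so R3C3 = 3.
Row 4 now contains 1, so R4C2 = 3.
1 is placed in column 1, which forces R1C1 = 3.
Column 2 already has 3, so R1C2 = 1.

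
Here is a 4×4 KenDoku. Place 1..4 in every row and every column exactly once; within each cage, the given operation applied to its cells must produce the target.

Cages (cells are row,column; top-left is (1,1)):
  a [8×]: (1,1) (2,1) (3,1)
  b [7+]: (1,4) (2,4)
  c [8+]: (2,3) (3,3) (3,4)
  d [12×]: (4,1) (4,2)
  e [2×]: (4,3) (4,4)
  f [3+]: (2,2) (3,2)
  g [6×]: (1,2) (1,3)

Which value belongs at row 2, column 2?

1

Row 1 needs a 1, and only (1,1) is open for it.
In row 1, 4 can only go at (1,4), so (1,4) = 4.
Column 4 already has 4; hence (2,4) = 3.
In row 2, 1 can only go at (2,2), so (2,2) = 1.
Column 2 now contains 1, which forces (3,2) = 2.
Row 3 already has 2, so (3,4) = 1.
Column 4 now contains 1, leaving (4,4) = 2.
2 is placed in column 2; hence (1,2) = 3.
The two cells of cage g must have product 6, leaving (1,3) = 2.
The 3 cells of cage a must have product 8, so (2,1) = 2.
Cage c has sum 8, so (2,3) = 4.
Row 3 already has 2, so (3,1) = 4.
Cage c has sum 8, which forces (3,3) = 3.
Column 1 already has 4, leaving (4,1) = 3.
3 is placed in column 2, so (4,2) = 4.
Row 4 now contains 2, leaving (4,3) = 1.
Completed grid: 1 3 2 4 / 2 1 4 3 / 4 2 3 1 / 3 4 1 2.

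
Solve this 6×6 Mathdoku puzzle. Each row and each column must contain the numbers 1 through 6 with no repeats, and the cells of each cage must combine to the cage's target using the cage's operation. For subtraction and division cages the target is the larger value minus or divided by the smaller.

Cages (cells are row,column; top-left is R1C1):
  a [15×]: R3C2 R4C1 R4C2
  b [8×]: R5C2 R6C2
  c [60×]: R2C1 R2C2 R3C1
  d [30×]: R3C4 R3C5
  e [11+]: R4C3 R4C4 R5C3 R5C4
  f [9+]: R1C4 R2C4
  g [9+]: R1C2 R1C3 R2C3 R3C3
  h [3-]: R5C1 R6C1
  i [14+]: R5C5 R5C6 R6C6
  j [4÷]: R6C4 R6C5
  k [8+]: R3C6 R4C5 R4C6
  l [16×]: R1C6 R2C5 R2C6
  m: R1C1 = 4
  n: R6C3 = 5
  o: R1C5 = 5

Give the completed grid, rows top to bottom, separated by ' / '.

M is a freebie, leaving R1C1 = 4.
Cage o is a single given cell, leaving R1C5 = 5.
4 is placed in row 1, leaving R1C6 = 2.
Column 5 already has 5, so R3C5 = 6.
N is a freebie, so R6C3 = 5.
Cage l needs product 16, so R2C5 = 2.
Cage l has product 16, leaving R2C6 = 4.
6 is placed in row 3; hence R3C4 = 5.
Column 6 already has 4, leaving R6C6 = 6.
The 3 cells of cage c must have product 60, which forces R3C1 = 2.
Row 3 now contains 2; hence R3C3 = 4.
The 3 cells of cage k must have sum 8; hence R4C5 = 4.
The 3 cells of cage i must have sum 14; hence R5C5 = 3.
Column 6 already has 6, leaving R5C6 = 5.
Column 1 now contains 2, leaving R6C1 = 3.
Column 5 now contains 4, leaving R6C5 = 1.
The 4 cells of cage g must have sum 9; hence R1C2 = 1.
The 4 cells of cage g must have sum 9, which forces R1C3 = 3.
Row 1 already has 3; hence R1C4 = 6.
Cage g needs sum 9, so R2C3 = 1.
Column 4 now contains 6, leaving R2C4 = 3.
1 is placed in column 2, so R3C2 = 3.
Row 3 now contains 3, so R3C6 = 1.
3 is placed in column 2, which forces R4C2 = 5.
Column 6 now contains 1, so R4C6 = 3.
Row 5 now contains 5, which forces R5C1 = 6.
Row 5 now contains 6, leaving R5C3 = 2.
Row 6 now contains 1, so R6C4 = 4.
6 is placed in column 1, so R2C1 = 5.
Column 2 already has 5; hence R2C2 = 6.
Row 4 already has 5; hence R4C1 = 1.
Column 3 already has 2, leaving R4C3 = 6.
The 4 cells of cage e must have sum 11, so R4C4 = 2.
2 is placed in row 5, so R5C2 = 4.
Column 4 already has 4; hence R5C4 = 1.
4 is placed in row 6, leaving R6C2 = 2.

4 1 3 6 5 2 / 5 6 1 3 2 4 / 2 3 4 5 6 1 / 1 5 6 2 4 3 / 6 4 2 1 3 5 / 3 2 5 4 1 6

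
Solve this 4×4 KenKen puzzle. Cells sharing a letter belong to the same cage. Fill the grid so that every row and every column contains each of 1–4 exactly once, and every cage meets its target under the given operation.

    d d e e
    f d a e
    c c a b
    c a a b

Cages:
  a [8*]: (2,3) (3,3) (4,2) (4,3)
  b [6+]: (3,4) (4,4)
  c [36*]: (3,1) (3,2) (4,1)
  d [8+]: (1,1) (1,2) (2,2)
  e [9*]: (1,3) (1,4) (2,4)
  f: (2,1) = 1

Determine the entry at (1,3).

3

Cage e needs product 9, so (1,3) = 3.
The 3 cells of cage e must have product 9, which forces (1,4) = 1.
F is a freebie, which forces (2,1) = 1.
Cage e has product 9; hence (2,4) = 3.
The 3 cells of cage c must have product 36, so (3,1) = 4.
Cage c needs product 36; hence (3,2) = 3.
4 is placed in row 3, leaving (3,4) = 2.
The 3 cells of cage c must have product 36, which forces (4,1) = 3.
Cage a needs product 8, leaving (4,2) = 1.
2 is placed in column 4, which forces (4,4) = 4.
Column 1 already has 4, so (1,1) = 2.
The 3 cells of cage d must have sum 8, which forces (1,2) = 4.
Cage d has sum 8, which forces (2,2) = 2.
The 4 cells of cage a must have product 8, so (2,3) = 4.
2 is placed in row 3, which forces (3,3) = 1.
Row 4 already has 4, which forces (4,3) = 2.
Completed grid: 2 4 3 1 / 1 2 4 3 / 4 3 1 2 / 3 1 2 4.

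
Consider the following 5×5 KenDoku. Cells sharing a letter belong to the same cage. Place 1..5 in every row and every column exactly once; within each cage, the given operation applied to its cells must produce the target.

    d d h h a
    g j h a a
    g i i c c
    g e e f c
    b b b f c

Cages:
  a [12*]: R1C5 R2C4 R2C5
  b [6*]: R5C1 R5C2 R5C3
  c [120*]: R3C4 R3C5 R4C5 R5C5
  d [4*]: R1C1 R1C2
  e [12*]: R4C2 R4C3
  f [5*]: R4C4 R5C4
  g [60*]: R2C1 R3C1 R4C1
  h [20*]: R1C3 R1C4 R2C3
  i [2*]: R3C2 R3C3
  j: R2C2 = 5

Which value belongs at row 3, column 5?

J is a freebie, leaving R2C2 = 5.
Row 1 needs a 3, and only R1C5 is open for it.
Cage c has product 120, so R3C4 = 3.
Row 1 needs a 2, and only R1C4 is open for it.
The 3 cells of cage h must have product 20; hence R1C3 = 5.
Cage h needs product 20; hence R2C3 = 2.
Column 3 already has 2, so R3C3 = 1.
1 is placed in column 3; hence R5C3 = 3.
1 is placed in row 3, so R3C2 = 2.
Cage e needs two cells with product 12, so R4C2 = 3.
Column 3 now contains 3, leaving R4C3 = 4.
Column 2 now contains 2, leaving R5C2 = 1.
Row 5 already has 1, leaving R5C4 = 5.
The two cells of cage d must have product 4, leaving R1C1 = 1.
1 is placed in column 2, leaving R1C2 = 4.
Cage g needs product 60, which forces R2C1 = 3.
The 3 cells of cage g must have product 60; hence R3C1 = 4.
4 is placed in row 3, leaving R3C5 = 5.
Row 4 already has 4, so R4C1 = 5.
Column 4 already has 5, so R4C4 = 1.
Column 5 now contains 5; hence R4C5 = 2.
Row 5 already has 1, so R5C1 = 2.
Column 5 already has 2; hence R5C5 = 4.
Column 4 now contains 1; hence R2C4 = 4.
Column 5 already has 4; hence R2C5 = 1.
Completed grid: 1 4 5 2 3 / 3 5 2 4 1 / 4 2 1 3 5 / 5 3 4 1 2 / 2 1 3 5 4.

5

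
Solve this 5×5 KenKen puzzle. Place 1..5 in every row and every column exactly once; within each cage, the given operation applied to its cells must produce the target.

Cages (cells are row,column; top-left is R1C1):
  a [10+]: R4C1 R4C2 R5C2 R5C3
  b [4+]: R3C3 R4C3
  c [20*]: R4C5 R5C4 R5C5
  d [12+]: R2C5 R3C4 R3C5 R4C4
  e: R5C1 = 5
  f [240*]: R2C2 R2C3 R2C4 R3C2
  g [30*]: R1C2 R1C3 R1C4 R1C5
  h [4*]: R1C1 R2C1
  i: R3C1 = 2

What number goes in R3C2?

I is a freebie; hence R3C1 = 2.
The 4 cells of cage f must have product 240, which forces R3C2 = 4.
Cage e is given; hence R5C1 = 5.
Cage c has product 20, so R4C5 = 5.
Row 1 needs a 4, and only R1C1 is open for it.
4 is placed in column 1, so R2C1 = 1.
1 is placed in column 1, leaving R4C1 = 3.
3 is placed in row 4, so R4C3 = 1.
Column 3 now contains 1, so R3C3 = 3.
3 is placed in row 3; hence R3C5 = 1.
1 is placed in row 4, so R4C2 = 2.
Row 4 now contains 2, leaving R4C4 = 4.
4 is placed in column 4; hence R5C4 = 1.
Column 5 already has 1, which forces R5C5 = 4.
The 4 cells of cage g must have product 30; hence R1C2 = 1.
The 4 cells of cage f must have product 240, which forces R2C3 = 4.
4 is placed in column 5; hence R2C5 = 2.
1 is placed in row 3; hence R3C4 = 5.
1 is placed in row 5, leaving R5C2 = 3.
Row 5 now contains 4; hence R5C3 = 2.
2 is placed in column 3, which forces R1C3 = 5.
The 4 cells of cage g must have product 30, so R1C4 = 2.
2 is placed in column 5, leaving R1C5 = 3.
Column 2 already has 3; hence R2C2 = 5.
Column 4 now contains 5, so R2C4 = 3.
The full grid is 4 1 5 2 3 / 1 5 4 3 2 / 2 4 3 5 1 / 3 2 1 4 5 / 5 3 2 1 4.

4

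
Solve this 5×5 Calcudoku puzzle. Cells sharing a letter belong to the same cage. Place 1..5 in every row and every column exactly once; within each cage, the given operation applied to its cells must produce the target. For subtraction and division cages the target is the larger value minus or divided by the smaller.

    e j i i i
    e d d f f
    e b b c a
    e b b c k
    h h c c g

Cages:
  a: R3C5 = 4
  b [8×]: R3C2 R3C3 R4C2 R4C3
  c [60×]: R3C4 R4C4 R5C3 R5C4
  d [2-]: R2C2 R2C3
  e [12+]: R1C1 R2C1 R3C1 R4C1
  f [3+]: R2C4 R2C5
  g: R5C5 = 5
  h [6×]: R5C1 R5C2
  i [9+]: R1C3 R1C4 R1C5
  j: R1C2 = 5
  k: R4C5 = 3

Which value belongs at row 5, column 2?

J is a freebie; hence R1C2 = 5.
Cage a is a single given cell; hence R3C5 = 4.
Cage k is a single given cell, leaving R4C5 = 3.
G is a freebie, leaving R5C5 = 5.
The 3 cells of cage i must have sum 9, so R1C5 = 2.
Column 5 already has 2, which forces R2C5 = 1.
1 is placed in row 2, so R2C4 = 2.
The two cells of cage d must have difference 2; hence R2C2 = 3.
Cage d's pair has difference 2, which forces R2C3 = 5.
Column 2 now contains 3, leaving R5C2 = 2.
Cage e has sum 12; hence R1C1 = 1.
5 is placed in row 2, which forces R2C1 = 4.
Column 2 already has 2, leaving R3C2 = 1.
Cage b needs product 8, so R3C3 = 2.
Cage b needs product 8, which forces R4C2 = 4.
Cage b needs product 8, so R4C3 = 1.
Row 4 already has 1, leaving R4C4 = 5.
Row 5 already has 2, which forces R5C1 = 3.
Row 5 now contains 3; hence R5C3 = 4.
4 is placed in row 5, which forces R5C4 = 1.
Column 3 now contains 4, which forces R1C3 = 3.
The 3 cells of cage i must have sum 9, which forces R1C4 = 4.
Row 3 already has 2, which forces R3C1 = 5.
Column 4 now contains 5, which forces R3C4 = 3.
Row 4 now contains 5, so R4C1 = 2.
The full grid is 1 5 3 4 2 / 4 3 5 2 1 / 5 1 2 3 4 / 2 4 1 5 3 / 3 2 4 1 5.

2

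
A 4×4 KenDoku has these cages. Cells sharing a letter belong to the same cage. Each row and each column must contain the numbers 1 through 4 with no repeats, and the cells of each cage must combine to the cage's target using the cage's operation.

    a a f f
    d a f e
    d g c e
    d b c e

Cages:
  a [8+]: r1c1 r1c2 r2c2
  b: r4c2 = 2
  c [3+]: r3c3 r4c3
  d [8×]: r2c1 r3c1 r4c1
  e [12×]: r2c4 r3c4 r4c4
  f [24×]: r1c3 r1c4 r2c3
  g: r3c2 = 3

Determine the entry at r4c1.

4

G is a freebie, leaving r3c2 = 3.
B is a freebie; hence r4c2 = 2.
Row 4 already has 2, so r4c3 = 1.
Cage a needs sum 8, which forces r1c1 = 3.
Column 3 now contains 1; hence r3c3 = 2.
1 is placed in row 4; hence r4c1 = 4.
Row 4 now contains 4, leaving r4c4 = 3.
Column 3 now contains 2; hence r1c3 = 4.
Cage f needs product 24, so r1c4 = 2.
Cage d needs product 8, so r2c1 = 2.
Cage f needs product 24, so r2c3 = 3.
Row 3 already has 2, leaving r3c1 = 1.
Row 3 now contains 1, leaving r3c4 = 4.
Row 1 now contains 4, which forces r1c2 = 1.
The 3 cells of cage a must have sum 8, so r2c2 = 4.
Column 4 already has 4, so r2c4 = 1.
Completed grid: 3 1 4 2 / 2 4 3 1 / 1 3 2 4 / 4 2 1 3.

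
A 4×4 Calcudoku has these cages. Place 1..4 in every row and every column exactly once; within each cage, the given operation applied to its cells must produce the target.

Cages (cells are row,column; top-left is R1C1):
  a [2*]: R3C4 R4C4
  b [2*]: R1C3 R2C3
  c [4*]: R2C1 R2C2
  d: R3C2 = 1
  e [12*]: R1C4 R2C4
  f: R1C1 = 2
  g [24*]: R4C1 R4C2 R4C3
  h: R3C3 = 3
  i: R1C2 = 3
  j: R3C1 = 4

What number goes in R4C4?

1

Cage f is a single given cell, which forces R1C1 = 2.
I is a freebie, so R1C2 = 3.
Row 1 now contains 2, which forces R1C3 = 1.
Row 1 now contains 3, leaving R1C4 = 4.
1 is placed in column 3, so R2C3 = 2.
Column 4 now contains 4, so R2C4 = 3.
Cage j is given, so R3C1 = 4.
D is a freebie, which forces R3C2 = 1.
Cage h is a single given cell, which forces R3C3 = 3.
Row 3 already has 1, so R3C4 = 2.
Column 1 already has 4, which forces R4C1 = 3.
Column 3 now contains 3, leaving R4C3 = 4.
Column 4 now contains 2, which forces R4C4 = 1.
Column 1 already has 4, so R2C1 = 1.
1 is placed in column 2, which forces R2C2 = 4.
Row 4 already has 4, which forces R4C2 = 2.
Completed grid: 2 3 1 4 / 1 4 2 3 / 4 1 3 2 / 3 2 4 1.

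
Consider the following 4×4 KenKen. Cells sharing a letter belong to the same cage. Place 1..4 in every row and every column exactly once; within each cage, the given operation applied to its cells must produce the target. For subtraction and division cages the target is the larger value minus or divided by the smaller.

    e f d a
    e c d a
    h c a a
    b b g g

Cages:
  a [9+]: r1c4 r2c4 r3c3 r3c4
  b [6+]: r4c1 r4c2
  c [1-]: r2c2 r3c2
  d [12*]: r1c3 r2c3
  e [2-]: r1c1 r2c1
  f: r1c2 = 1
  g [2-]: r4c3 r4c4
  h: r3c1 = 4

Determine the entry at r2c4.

4

Cage f is a single given cell; hence r1c2 = 1.
Cage h is given, which forces r3c1 = 4.
Column 1 now contains 4; hence r4c1 = 2.
2 is placed in row 4; hence r4c2 = 4.
2 is placed in column 1, leaving r1c1 = 3.
3 is placed in row 1, leaving r1c3 = 4.
Row 1 already has 4, which forces r1c4 = 2.
Cage e's pair has difference 2, so r2c1 = 1.
Column 3 already has 4, leaving r2c3 = 3.
Row 2 now contains 3, so r2c4 = 4.
Column 3 already has 3, which forces r4c3 = 1.
Row 4 now contains 1, so r4c4 = 3.
Row 2 now contains 3, so r2c2 = 2.
Cage c needs two cells with difference 1, so r3c2 = 3.
Column 3 now contains 1; hence r3c3 = 2.
Column 4 now contains 3; hence r3c4 = 1.
The full grid is 3 1 4 2 / 1 2 3 4 / 4 3 2 1 / 2 4 1 3.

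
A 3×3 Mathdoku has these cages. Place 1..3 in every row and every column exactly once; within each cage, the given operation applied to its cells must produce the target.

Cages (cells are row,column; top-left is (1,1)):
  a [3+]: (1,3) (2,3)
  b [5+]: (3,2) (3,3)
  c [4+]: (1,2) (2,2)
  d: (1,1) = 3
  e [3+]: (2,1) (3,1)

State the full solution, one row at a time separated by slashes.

3 1 2 / 2 3 1 / 1 2 3

Cage d is given; hence (1,1) = 3.
Row 1 now contains 3, which forces (1,2) = 1.
Row 1 now contains 1, leaving (1,3) = 2.
Column 2 already has 1, leaving (2,2) = 3.
Column 3 now contains 2; hence (2,3) = 1.
3 is placed in column 2, so (3,2) = 2.
Column 3 now contains 2, leaving (3,3) = 3.
Row 2 already has 1, so (2,1) = 2.
Row 3 already has 2, leaving (3,1) = 1.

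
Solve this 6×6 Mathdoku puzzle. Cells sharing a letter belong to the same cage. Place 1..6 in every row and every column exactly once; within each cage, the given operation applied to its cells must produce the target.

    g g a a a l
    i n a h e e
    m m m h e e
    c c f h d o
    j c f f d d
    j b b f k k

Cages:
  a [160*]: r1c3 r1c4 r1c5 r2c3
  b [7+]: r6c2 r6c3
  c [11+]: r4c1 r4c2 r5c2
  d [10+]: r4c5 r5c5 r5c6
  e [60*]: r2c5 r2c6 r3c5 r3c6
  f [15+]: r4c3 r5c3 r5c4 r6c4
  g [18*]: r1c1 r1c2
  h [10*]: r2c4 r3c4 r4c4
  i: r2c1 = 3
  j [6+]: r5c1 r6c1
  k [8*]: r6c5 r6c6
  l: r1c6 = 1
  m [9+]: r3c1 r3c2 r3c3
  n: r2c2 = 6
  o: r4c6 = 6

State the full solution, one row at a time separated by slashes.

6 3 2 4 5 1 / 3 6 4 5 1 2 / 2 4 3 1 6 5 / 4 5 1 2 3 6 / 1 2 5 6 4 3 / 5 1 6 3 2 4

Cage l is a single given cell, so r1c6 = 1.
I is a freebie; hence r2c1 = 3.
N is a freebie, which forces r2c2 = 6.
The 4 cells of cage a must have product 160; hence r2c3 = 4.
O is a freebie; hence r4c6 = 6.
3 is placed in column 1, leaving r1c1 = 6.
6 is placed in column 2, leaving r1c2 = 3.
Cage b's pair has sum 7, so r6c2 = 1.
The two cells of cage b must have sum 7, which forces r6c3 = 6.
6 is placed in column 3; hence r3c3 = 3.
The two cells of cage j must have sum 6; hence r5c1 = 1.
1 is placed in row 6, which forces r6c1 = 5.
Row 6 already has 5, leaving r6c4 = 3.
The 4 cells of cage e must have product 60, which forces r2c5 = 1.
The 4 cells of cage e must have product 60, leaving r3c5 = 6.
In row 3, 1 can only go at r3c4, so r3c4 = 1.
The only place for 5 in row 3 is r3c6.
Column 6 now contains 5, which forces r2c6 = 2.
Column 6 now contains 2, which forces r6c6 = 4.
2 is placed in row 2; hence r2c4 = 5.
Cage h needs product 10, leaving r4c4 = 2.
Column 4 now contains 5, which forces r5c4 = 6.
4 is placed in column 6, leaving r5c6 = 3.
4 is placed in row 6, which forces r6c5 = 2.
The 4 cells of cage a must have product 160, which forces r1c3 = 2.
Column 4 now contains 2; hence r1c4 = 4.
Cage a needs product 160, leaving r1c5 = 5.
Row 4 already has 2, leaving r4c1 = 4.
Cage c has sum 11, which forces r4c2 = 5.
Cage f has sum 15, leaving r4c3 = 1.
Cage d needs sum 10; hence r4c5 = 3.
Cage c needs sum 11, which forces r5c2 = 2.
The 4 cells of cage f must have sum 15, so r5c3 = 5.
Cage d needs sum 10; hence r5c5 = 4.
Column 1 already has 4; hence r3c1 = 2.
Column 2 now contains 2, which forces r3c2 = 4.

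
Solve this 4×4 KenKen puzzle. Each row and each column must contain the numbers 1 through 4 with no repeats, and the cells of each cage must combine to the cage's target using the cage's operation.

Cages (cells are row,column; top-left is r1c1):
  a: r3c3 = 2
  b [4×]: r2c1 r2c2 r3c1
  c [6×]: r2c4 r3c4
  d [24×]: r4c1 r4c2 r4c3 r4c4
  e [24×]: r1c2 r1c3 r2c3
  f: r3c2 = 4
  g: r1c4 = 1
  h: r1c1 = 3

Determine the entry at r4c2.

H is a freebie, so r1c1 = 3.
Cage g is a single given cell, so r1c4 = 1.
Cage f is a single given cell, which forces r3c2 = 4.
Cage a is a single given cell, leaving r3c3 = 2.
2 is placed in row 3, which forces r3c4 = 3.
Column 2 now contains 4; hence r1c2 = 2.
Column 3 now contains 2, so r1c3 = 4.
Cage b has product 4, which forces r2c1 = 4.
Cage b has product 4; hence r2c2 = 1.
The 3 cells of cage e must have product 24, so r2c3 = 3.
Column 4 already has 3, so r2c4 = 2.
2 is placed in row 3, which forces r3c1 = 1.
Column 1 now contains 1; hence r4c1 = 2.
1 is placed in column 2, leaving r4c2 = 3.
Column 3 already has 3, so r4c3 = 1.
Column 4 now contains 2, so r4c4 = 4.
The full grid is 3 2 4 1 / 4 1 3 2 / 1 4 2 3 / 2 3 1 4.

3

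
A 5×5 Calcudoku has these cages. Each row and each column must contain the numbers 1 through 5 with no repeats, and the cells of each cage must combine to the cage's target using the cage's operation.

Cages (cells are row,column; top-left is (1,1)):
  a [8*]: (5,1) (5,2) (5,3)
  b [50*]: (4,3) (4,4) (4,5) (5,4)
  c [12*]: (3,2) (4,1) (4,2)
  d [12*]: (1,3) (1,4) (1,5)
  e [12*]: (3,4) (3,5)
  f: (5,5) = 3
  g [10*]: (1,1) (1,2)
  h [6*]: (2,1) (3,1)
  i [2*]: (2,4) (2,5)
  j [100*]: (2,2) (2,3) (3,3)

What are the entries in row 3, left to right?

Cage j needs product 100, which forces (2,2) = 5.
The 3 cells of cage j must have product 100; hence (2,3) = 4.
Cage j has product 100, which forces (3,3) = 5.
The 4 cells of cage b must have product 50; hence (5,4) = 5.
Cage f is a single given cell; hence (5,5) = 3.
Cage g needs two cells with product 10; hence (1,1) = 5.
Column 2 already has 5; hence (1,2) = 2.
Cage e needs two cells with product 12, leaving (3,4) = 3.
Column 5 now contains 3, so (3,5) = 4.
The 4 cells of cage b must have product 50, so (4,5) = 5.
Cage d needs product 12, so (1,3) = 3.
The 3 cells of cage d must have product 12, leaving (1,4) = 4.
4 is placed in column 5; hence (1,5) = 1.
Cage h needs two cells with product 6, which forces (2,1) = 3.
Column 5 already has 1, which forces (2,5) = 2.
Row 3 now contains 3, which forces (3,1) = 2.
Row 3 already has 4; hence (3,2) = 1.
3 is placed in column 1; hence (4,1) = 4.
4 is placed in row 4, so (4,2) = 3.
4 is placed in column 1, leaving (5,1) = 1.
Column 2 now contains 1, leaving (5,2) = 4.
1 is placed in row 5, leaving (5,3) = 2.
Row 2 now contains 2, leaving (2,4) = 1.
Column 3 already has 2, leaving (4,3) = 1.
Cage b needs product 50, so (4,4) = 2.
The full grid is 5 2 3 4 1 / 3 5 4 1 2 / 2 1 5 3 4 / 4 3 1 2 5 / 1 4 2 5 3.

2 1 5 3 4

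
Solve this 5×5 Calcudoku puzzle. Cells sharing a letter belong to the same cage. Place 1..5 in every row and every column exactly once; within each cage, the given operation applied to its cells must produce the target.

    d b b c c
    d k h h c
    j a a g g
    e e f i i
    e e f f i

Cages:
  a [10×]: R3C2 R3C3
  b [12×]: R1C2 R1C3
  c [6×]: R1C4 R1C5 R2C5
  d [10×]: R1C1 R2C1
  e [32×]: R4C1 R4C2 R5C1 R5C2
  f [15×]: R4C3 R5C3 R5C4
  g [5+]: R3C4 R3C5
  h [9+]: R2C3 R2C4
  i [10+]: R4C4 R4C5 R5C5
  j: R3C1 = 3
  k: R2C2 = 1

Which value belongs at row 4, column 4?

Cage k is a single given cell, so R2C2 = 1.
J is a freebie, so R3C1 = 3.
Row 1 needs a 5, and only R1C1 is open for it.
Column 1 already has 5, which forces R2C1 = 2.
Row 2 already has 2, which forces R2C5 = 3.
Column 2 needs a 3, and only R1C2 is open for it.
Row 1 now contains 3, so R1C3 = 4.
4 is placed in column 3, leaving R2C3 = 5.
Row 2 already has 5, so R2C4 = 4.
Column 3 already has 5, leaving R3C3 = 2.
Column 4 already has 4, leaving R3C4 = 1.
Row 3 already has 1, so R3C5 = 4.
Column 4 now contains 1; hence R1C4 = 2.
Cage c has product 6, so R1C5 = 1.
2 is placed in row 3, which forces R3C2 = 5.
The 3 cells of cage i must have sum 10, so R4C4 = 3.
Cage f has product 15; hence R5C4 = 5.
Row 5 already has 5, leaving R5C5 = 2.
Cage e has product 32, so R4C1 = 4.
Cage e has product 32; hence R4C2 = 2.
3 is placed in row 4, which forces R4C3 = 1.
Column 5 now contains 2, which forces R4C5 = 5.
Cage e has product 32, so R5C1 = 1.
Row 5 already has 2, leaving R5C2 = 4.
Cage f needs product 15, leaving R5C3 = 3.
Filled in: 5 3 4 2 1 / 2 1 5 4 3 / 3 5 2 1 4 / 4 2 1 3 5 / 1 4 3 5 2.

3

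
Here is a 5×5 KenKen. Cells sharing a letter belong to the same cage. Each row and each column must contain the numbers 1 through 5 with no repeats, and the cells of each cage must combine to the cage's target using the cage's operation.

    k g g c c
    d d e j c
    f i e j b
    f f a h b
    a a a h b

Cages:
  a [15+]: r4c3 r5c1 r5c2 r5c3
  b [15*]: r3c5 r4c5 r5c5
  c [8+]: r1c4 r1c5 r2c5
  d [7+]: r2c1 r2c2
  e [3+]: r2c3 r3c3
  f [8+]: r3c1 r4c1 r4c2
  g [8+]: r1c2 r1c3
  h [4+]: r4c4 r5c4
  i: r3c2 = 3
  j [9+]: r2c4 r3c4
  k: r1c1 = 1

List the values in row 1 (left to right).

Cage k is a single given cell, so r1c1 = 1.
Cage i is a single given cell, leaving r3c2 = 3.
Column 2 already has 3, leaving r1c2 = 5.
Cage g's pair has sum 8; hence r1c3 = 3.
Cage c has sum 8, which forces r1c4 = 2.
The 3 cells of cage c must have sum 8, which forces r1c5 = 4.
The 3 cells of cage c must have sum 8, so r2c5 = 2.
Cage d's pair has sum 7, leaving r2c1 = 3.
Row 2 now contains 2, which forces r2c2 = 4.
Row 2 now contains 2, so r2c3 = 1.
Row 2 now contains 4, which forces r2c4 = 5.
Cage e's pair has sum 3, so r3c3 = 2.
5 is placed in column 4; hence r3c4 = 4.
Row 3 already has 4, which forces r3c1 = 5.
5 is placed in row 3, leaving r3c5 = 1.
The 3 cells of cage f must have sum 8, leaving r4c1 = 2.
The 3 cells of cage f must have sum 8; hence r4c2 = 1.
1 is placed in row 4, which forces r4c4 = 3.
3 is placed in row 4, leaving r4c5 = 5.
5 is placed in column 1, which forces r5c1 = 4.
Column 2 now contains 1, which forces r5c2 = 2.
4 is placed in row 5, which forces r5c3 = 5.
Column 4 now contains 3, so r5c4 = 1.
Column 5 already has 5, so r5c5 = 3.
5 is placed in row 4, leaving r4c3 = 4.
Completed grid: 1 5 3 2 4 / 3 4 1 5 2 / 5 3 2 4 1 / 2 1 4 3 5 / 4 2 5 1 3.

1 5 3 2 4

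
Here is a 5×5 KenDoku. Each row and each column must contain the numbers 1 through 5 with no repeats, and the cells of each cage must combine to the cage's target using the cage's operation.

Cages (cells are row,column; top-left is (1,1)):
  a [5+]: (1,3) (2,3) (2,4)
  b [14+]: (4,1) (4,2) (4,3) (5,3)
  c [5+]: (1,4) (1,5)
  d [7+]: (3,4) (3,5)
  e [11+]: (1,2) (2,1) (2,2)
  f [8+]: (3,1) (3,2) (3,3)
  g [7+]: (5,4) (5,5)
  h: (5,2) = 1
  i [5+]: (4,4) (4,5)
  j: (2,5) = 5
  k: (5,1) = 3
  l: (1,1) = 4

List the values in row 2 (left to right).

2 4 3 1 5

Cage l is a single given cell, which forces (1,1) = 4.
Cage j is a single given cell, so (2,5) = 5.
K is a freebie; hence (5,1) = 3.
Cage h is given, leaving (5,2) = 1.
The 3 cells of cage e must have sum 11, which forces (1,2) = 5.
3 is placed in column 1, which forces (2,1) = 2.
The 3 cells of cage e must have sum 11, so (2,2) = 4.
Row 2 already has 2, so (2,4) = 1.
Cage g's pair has sum 7, so (5,4) = 5.
The two cells of cage g must have sum 7, which forces (5,5) = 2.
The 3 cells of cage a must have sum 5, which forces (1,3) = 1.
Cage c needs two cells with sum 5; hence (1,4) = 2.
2 is placed in column 5, which forces (1,5) = 3.
1 is placed in row 2, leaving (2,3) = 3.
Column 5 now contains 3; hence (3,5) = 4.
Cage b needs sum 14, which forces (4,1) = 5.
3 is placed in column 3, which forces (4,3) = 2.
2 is placed in column 4; hence (4,4) = 4.
Column 5 now contains 3; hence (4,5) = 1.
Row 5 now contains 2; hence (5,3) = 4.
Column 1 now contains 5, which forces (3,1) = 1.
The 3 cells of cage f must have sum 8, which forces (3,2) = 2.
Row 3 now contains 4, which forces (3,3) = 5.
Row 3 now contains 4; hence (3,4) = 3.
Row 4 now contains 2, which forces (4,2) = 3.
The full grid is 4 5 1 2 3 / 2 4 3 1 5 / 1 2 5 3 4 / 5 3 2 4 1 / 3 1 4 5 2.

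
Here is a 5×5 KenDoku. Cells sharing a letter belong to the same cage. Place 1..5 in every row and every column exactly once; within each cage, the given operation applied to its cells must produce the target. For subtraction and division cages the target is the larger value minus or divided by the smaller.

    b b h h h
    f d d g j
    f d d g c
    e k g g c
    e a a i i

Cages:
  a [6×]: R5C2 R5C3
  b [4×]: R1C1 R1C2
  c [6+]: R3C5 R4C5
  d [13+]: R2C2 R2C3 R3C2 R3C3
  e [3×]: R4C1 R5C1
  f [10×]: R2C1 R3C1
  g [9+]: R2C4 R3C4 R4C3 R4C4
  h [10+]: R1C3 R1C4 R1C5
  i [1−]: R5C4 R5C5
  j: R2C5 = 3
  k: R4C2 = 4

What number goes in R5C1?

1

J is a freebie, so R2C5 = 3.
Cage k is a single given cell; hence R4C2 = 4.
Cage b needs two cells with product 4, so R1C1 = 4.
Column 2 already has 4, leaving R1C2 = 1.
Cage e's pair has product 3, which forces R4C1 = 3.
R5C2 and R5C3 in row 5 are {2, 3}, leaving R5C1 = 1.
The only place for 3 in row 3 is R3C2.
Cage d has sum 13; hence R2C2 = 5.
3 is placed in column 2; hence R5C2 = 2.
The two cells of cage a must have product 6; hence R5C3 = 3.
Cage h needs sum 10, leaving R1C4 = 3.
5 is placed in row 2, leaving R2C1 = 2.
Cage f's pair has product 10; hence R3C1 = 5.
Row 3 already has 5, which forces R3C4 = 2.
The only place for 5 in column 3 is R1C3.
Row 1 now contains 5, which forces R1C5 = 2.
Column 5 already has 2; hence R4C5 = 5.
Column 5 already has 5, which forces R5C5 = 4.
Cage g has sum 9; hence R2C4 = 4.
Column 5 already has 4; hence R3C5 = 1.
Cage g needs sum 9, leaving R4C3 = 2.
Row 4 already has 5, so R4C4 = 1.
Row 5 now contains 4, leaving R5C4 = 5.
Row 2 now contains 4, leaving R2C3 = 1.
Row 3 already has 1, so R3C3 = 4.
Completed grid: 4 1 5 3 2 / 2 5 1 4 3 / 5 3 4 2 1 / 3 4 2 1 5 / 1 2 3 5 4.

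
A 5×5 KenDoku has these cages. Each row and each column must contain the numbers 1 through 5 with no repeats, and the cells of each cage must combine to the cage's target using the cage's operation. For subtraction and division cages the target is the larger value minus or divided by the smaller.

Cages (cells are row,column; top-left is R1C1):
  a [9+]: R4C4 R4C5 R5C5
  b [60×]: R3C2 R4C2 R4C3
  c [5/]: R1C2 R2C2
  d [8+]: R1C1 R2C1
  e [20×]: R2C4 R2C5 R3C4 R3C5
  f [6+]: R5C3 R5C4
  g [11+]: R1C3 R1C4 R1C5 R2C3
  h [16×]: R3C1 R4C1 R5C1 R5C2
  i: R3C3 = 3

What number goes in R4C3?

Cage i is given; hence R3C3 = 3.
Cage h has product 16, leaving R5C2 = 2.
The 3 cells of cage b must have product 60; hence R4C2 = 3.
In row 2, 3 can only go at R2C1, so R2C1 = 3.
Column 1 already has 3; hence R1C1 = 5.
5 is placed in row 1, which forces R1C2 = 1.
1 is placed in column 2, which forces R2C2 = 5.
5 is placed in column 2, leaving R3C2 = 4.
The 4 cells of cage g must have sum 11, so R1C3 = 4.
Cage g has sum 11, which forces R2C3 = 2.
The 3 cells of cage b must have product 60, which forces R4C3 = 5.
5 is placed in column 3, leaving R5C3 = 1.
Row 5 now contains 1, which forces R5C4 = 5.
The 4 cells of cage e must have product 20; hence R2C4 = 4.
The 4 cells of cage e must have product 20, leaving R2C5 = 1.
The 4 cells of cage e must have product 20, which forces R3C4 = 1.
Cage e needs product 20; hence R3C5 = 5.
Column 4 already has 4, which forces R4C4 = 2.
Row 4 now contains 2, so R4C5 = 4.
Row 5 now contains 1, so R5C1 = 4.
Column 5 now contains 4, so R5C5 = 3.
Column 4 now contains 2; hence R1C4 = 3.
Column 5 now contains 3, leaving R1C5 = 2.
Row 3 now contains 1; hence R3C1 = 2.
Row 4 now contains 2, so R4C1 = 1.
Filled in: 5 1 4 3 2 / 3 5 2 4 1 / 2 4 3 1 5 / 1 3 5 2 4 / 4 2 1 5 3.

5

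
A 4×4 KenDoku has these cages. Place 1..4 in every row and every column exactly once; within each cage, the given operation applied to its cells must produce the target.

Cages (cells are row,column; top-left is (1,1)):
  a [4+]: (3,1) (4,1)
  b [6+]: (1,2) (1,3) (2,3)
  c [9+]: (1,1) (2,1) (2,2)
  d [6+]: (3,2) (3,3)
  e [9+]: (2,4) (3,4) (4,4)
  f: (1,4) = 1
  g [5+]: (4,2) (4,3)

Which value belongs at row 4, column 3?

4

Cage f is given; hence (1,4) = 1.
Cage b needs sum 6, leaving (2,3) = 1.
Row 1 needs a 4, and only (1,1) is open for it.
Row 2 needs a 4, and only (2,4) is open for it.
The only place for 1 in row 3 is (3,1).
Column 1 now contains 1, which forces (4,1) = 3.
Row 4 now contains 3, so (4,4) = 2.
3 is placed in column 1, leaving (2,1) = 2.
Cage c has sum 9, so (2,2) = 3.
Column 4 already has 2, leaving (3,4) = 3.
Row 4 already has 2, leaving (4,2) = 1.
Row 4 already has 2, which forces (4,3) = 4.
Column 2 now contains 3, which forces (1,2) = 2.
Cage b has sum 6, which forces (1,3) = 3.
The two cells of cage d must have sum 6, leaving (3,2) = 4.
4 is placed in column 3, so (3,3) = 2.
Filled in: 4 2 3 1 / 2 3 1 4 / 1 4 2 3 / 3 1 4 2.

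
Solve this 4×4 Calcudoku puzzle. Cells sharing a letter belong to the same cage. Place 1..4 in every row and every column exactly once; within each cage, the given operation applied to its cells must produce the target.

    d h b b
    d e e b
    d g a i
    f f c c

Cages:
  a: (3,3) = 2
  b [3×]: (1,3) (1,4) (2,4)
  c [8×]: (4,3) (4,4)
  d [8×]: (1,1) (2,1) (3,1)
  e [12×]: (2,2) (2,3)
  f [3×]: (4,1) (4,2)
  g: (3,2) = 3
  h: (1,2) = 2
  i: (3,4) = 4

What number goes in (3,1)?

Cage h is a single given cell; hence (1,2) = 2.
The 3 cells of cage b must have product 3, so (1,3) = 1.
The 3 cells of cage b must have product 3, which forces (1,4) = 3.
Cage b needs product 3, so (2,4) = 1.
Cage g is given, which forces (3,2) = 3.
Cage a is given, which forces (3,3) = 2.
Cage i is a single given cell; hence (3,4) = 4.
Column 2 already has 3, which forces (4,2) = 1.
Column 3 already has 2, so (4,3) = 4.
Column 4 already has 4, so (4,4) = 2.
1 is placed in row 1, leaving (1,1) = 4.
Cage d has product 8, which forces (2,1) = 2.
Column 2 already has 3, which forces (2,2) = 4.
4 is placed in column 3; hence (2,3) = 3.
4 is placed in row 3; hence (3,1) = 1.
1 is placed in row 4, which forces (4,1) = 3.
Filled in: 4 2 1 3 / 2 4 3 1 / 1 3 2 4 / 3 1 4 2.

1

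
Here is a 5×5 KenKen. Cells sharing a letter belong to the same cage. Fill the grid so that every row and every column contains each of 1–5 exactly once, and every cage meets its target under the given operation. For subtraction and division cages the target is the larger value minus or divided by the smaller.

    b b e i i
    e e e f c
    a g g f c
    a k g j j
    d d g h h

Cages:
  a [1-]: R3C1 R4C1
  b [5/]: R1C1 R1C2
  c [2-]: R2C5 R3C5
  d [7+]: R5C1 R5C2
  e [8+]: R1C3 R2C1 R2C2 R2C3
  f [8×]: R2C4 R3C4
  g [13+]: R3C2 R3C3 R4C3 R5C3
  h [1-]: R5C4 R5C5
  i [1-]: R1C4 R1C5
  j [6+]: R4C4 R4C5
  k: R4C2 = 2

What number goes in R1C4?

3

Cage k is a single given cell, so R4C2 = 2.
Row 2 needs a 5, and only R2C5 is open for it.
Cage c needs two cells with difference 2, leaving R3C5 = 3.
Cage j needs two cells with sum 6, leaving R4C4 = 5.
Column 5 now contains 5, so R4C5 = 1.
The only place for 3 in row 1 is R1C4.
3 is placed in column 4; hence R5C4 = 1.
Cage h needs two cells with difference 1; hence R5C5 = 2.
2 is placed in column 5; hence R1C5 = 4.
In row 1, 2 can only go at R1C3, so R1C3 = 2.
The 4 cells of cage e must have sum 8, so R2C1 = 2.
Row 2 now contains 2, which forces R2C4 = 4.
4 is placed in column 4, which forces R3C4 = 2.
The only place for 5 in row 5 is R5C3.
The 4 cells of cage g must have sum 13; hence R4C3 = 3.
Cage e needs sum 8, so R2C2 = 3.
Column 3 already has 3, so R2C3 = 1.
The two cells of cage a must have difference 1, so R3C1 = 5.
1 is placed in column 3, which forces R3C3 = 4.
3 is placed in row 4, leaving R4C1 = 4.
4 is placed in column 1, which forces R5C1 = 3.
Column 2 now contains 3; hence R5C2 = 4.
5 is placed in column 1, leaving R1C1 = 1.
Cage b's pair has quotient 5; hence R1C2 = 5.
Row 3 now contains 4, so R3C2 = 1.
Filled in: 1 5 2 3 4 / 2 3 1 4 5 / 5 1 4 2 3 / 4 2 3 5 1 / 3 4 5 1 2.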